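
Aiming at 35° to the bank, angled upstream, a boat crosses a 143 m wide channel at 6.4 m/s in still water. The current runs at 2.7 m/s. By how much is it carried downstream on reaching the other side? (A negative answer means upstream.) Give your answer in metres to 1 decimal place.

Perpendicular speed = 3.671 m/s; crossing time = 143 / 3.671 = 38.955 s.
Net downstream speed = -2.543 m/s.
Drift = -2.543 × 38.955 = -99.046 m (upstream).

-99.0 m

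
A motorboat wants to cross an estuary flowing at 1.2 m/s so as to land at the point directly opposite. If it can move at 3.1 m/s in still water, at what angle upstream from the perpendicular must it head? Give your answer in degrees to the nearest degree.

23°

To cancel the current, the upstream component of the motorboat's velocity must equal the flow: 3.1 sin θ = 1.2.
sin θ = 1.2 / 3.1 = 0.3871.
θ = arcsin(0.3871) = 22.774°.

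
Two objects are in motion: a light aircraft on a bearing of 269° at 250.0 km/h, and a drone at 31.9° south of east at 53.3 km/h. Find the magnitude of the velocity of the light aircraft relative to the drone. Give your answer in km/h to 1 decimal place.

Taking east as x and north as y: light aircraft velocity = (-249.962, -4.363) km/h; drone velocity = (45.250, -28.166) km/h.
Velocity of light aircraft relative to drone = (-249.962, -4.363) − (45.250, -28.166) = (-295.212, 23.803) km/h.
Magnitude = |(-295.212, 23.803)| = 296.170 km/h.

296.2 km/h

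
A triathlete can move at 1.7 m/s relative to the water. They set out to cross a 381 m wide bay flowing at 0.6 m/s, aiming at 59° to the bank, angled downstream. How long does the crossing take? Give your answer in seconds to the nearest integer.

The component of the triathlete's velocity perpendicular to the bank is 1.7 × sin 59° = 1.457 m/s.
The flow acts along the bank and has no component across it.
Time = 381 / 1.457 = 261.463 s.

261 s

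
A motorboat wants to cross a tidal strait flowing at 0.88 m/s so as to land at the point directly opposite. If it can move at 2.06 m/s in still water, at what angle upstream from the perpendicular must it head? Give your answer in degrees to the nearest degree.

To cancel the current, the upstream component of the motorboat's velocity must equal the flow: 2.06 sin θ = 0.88.
sin θ = 0.88 / 2.06 = 0.4272.
θ = arcsin(0.4272) = 25.289°.

25°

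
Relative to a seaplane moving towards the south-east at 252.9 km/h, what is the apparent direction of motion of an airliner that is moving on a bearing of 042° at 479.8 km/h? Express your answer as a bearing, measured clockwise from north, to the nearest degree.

015°

Taking east as x and north as y: airliner velocity = (321.049, 356.561) km/h; seaplane velocity = (178.827, -178.827) km/h.
Velocity of airliner relative to seaplane = (321.049, 356.561) − (178.827, -178.827) = (142.222, 535.388) km/h.
Bearing = atan2(142.22, 535.39) = 14.88° clockwise from north.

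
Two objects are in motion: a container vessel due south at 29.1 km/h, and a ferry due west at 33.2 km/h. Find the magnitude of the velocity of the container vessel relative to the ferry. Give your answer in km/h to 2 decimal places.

Taking east as x and north as y: container vessel velocity = (0.000, -29.100) km/h; ferry velocity = (-33.200, 0.000) km/h.
Velocity of container vessel relative to ferry = (0.000, -29.100) − (-33.200, 0.000) = (33.200, -29.100) km/h.
Magnitude = |(33.200, -29.100)| = 44.148 km/h.

44.15 km/h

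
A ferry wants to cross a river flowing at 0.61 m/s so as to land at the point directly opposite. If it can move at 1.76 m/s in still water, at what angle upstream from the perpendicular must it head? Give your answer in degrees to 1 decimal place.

20.3°

To cancel the current, the upstream component of the ferry's velocity must equal the flow: 1.76 sin θ = 0.61.
sin θ = 0.61 / 1.76 = 0.3466.
θ = arcsin(0.3466) = 20.279°.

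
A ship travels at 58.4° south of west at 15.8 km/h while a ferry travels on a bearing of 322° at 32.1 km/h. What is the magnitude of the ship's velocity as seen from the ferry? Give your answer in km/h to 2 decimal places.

Taking east as x and north as y: ship velocity = (-8.279, -13.457) km/h; ferry velocity = (-19.763, 25.295) km/h.
Velocity of ship relative to ferry = (-8.279, -13.457) − (-19.763, 25.295) = (11.484, -38.752) km/h.
Magnitude = |(11.484, -38.752)| = 40.418 km/h.

40.42 km/h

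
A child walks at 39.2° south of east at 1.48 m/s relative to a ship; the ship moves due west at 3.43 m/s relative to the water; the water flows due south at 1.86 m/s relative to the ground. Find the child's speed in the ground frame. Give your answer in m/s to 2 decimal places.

3.61 m/s

In east/north components (m/s): child relative to ship = (1.147, -0.935); ship relative to water = (-3.430, 0.000); water relative to ground = (0.000, -1.860).
Sum = (-2.283, -2.795) m/s.
Speed = |(-2.283, -2.795)| = 3.609 m/s.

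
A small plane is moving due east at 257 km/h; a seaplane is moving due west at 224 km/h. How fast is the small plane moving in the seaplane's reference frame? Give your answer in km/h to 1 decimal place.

Taking east as x and north as y: small plane velocity = (257.000, 0.000) km/h; seaplane velocity = (-224.000, 0.000) km/h.
Velocity of small plane relative to seaplane = (257.000, 0.000) − (-224.000, 0.000) = (481.000, 0.000) km/h.
Magnitude = |(481.000, 0.000)| = 481.000 km/h.

481.0 km/h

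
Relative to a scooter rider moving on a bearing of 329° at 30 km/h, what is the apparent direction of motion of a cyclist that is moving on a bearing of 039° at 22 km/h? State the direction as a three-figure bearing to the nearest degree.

Taking east as x and north as y: cyclist velocity = (13.845, 17.097) km/h; scooter rider velocity = (-15.451, 25.715) km/h.
Velocity of cyclist relative to scooter rider = (13.845, 17.097) − (-15.451, 25.715) = (29.296, -8.618) km/h.
Bearing = atan2(29.30, -8.62) = 106.39° clockwise from north.

106°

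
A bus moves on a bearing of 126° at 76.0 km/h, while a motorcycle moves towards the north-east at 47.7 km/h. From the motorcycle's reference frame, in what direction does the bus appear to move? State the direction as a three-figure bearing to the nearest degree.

Taking east as x and north as y: bus velocity = (61.485, -44.672) km/h; motorcycle velocity = (33.729, 33.729) km/h.
Velocity of bus relative to motorcycle = (61.485, -44.672) − (33.729, 33.729) = (27.756, -78.401) km/h.
Bearing = atan2(27.76, -78.40) = 160.50° clockwise from north.

161°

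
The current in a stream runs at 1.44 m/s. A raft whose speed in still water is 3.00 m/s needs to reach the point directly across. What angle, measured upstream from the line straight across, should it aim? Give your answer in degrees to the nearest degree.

29°

To cancel the current, the upstream component of the raft's velocity must equal the flow: 3.00 sin θ = 1.44.
sin θ = 1.44 / 3.00 = 0.4800.
θ = arcsin(0.4800) = 28.685°.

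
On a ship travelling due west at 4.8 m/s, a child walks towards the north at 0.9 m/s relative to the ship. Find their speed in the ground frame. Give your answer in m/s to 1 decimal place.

Taking east as x and north as y: ship velocity = (-4.800, 0.000) m/s; child velocity relative to ship = (0.000, 0.900) m/s.
Velocity relative to ground = (-4.800, 0.000) + (0.000, 0.900) = (-4.800, 0.900) m/s.
Speed = |(-4.800, 0.900)| = 4.884 m/s.

4.9 m/s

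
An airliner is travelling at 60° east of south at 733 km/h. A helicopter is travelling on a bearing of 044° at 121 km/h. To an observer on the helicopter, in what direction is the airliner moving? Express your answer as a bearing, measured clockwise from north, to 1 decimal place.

Taking east as x and north as y: airliner velocity = (634.797, -366.500) km/h; helicopter velocity = (84.054, 87.040) km/h.
Velocity of airliner relative to helicopter = (634.797, -366.500) − (84.054, 87.040) = (550.743, -453.540) km/h.
Bearing = atan2(550.74, -453.54) = 129.47° clockwise from north.

129.5°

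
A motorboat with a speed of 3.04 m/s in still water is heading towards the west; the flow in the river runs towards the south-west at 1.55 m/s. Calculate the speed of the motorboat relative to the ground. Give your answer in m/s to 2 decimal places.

Taking east as x and north as y: velocity relative to the water = (-3.040, 0.000) m/s; the water relative to ground = (-1.096, -1.096) m/s.
Velocity relative to ground = (-3.040, 0.000) + (-1.096, -1.096) = (-4.136, -1.096) m/s.
Speed = |(-4.136, -1.096)| = 4.279 m/s.

4.28 m/s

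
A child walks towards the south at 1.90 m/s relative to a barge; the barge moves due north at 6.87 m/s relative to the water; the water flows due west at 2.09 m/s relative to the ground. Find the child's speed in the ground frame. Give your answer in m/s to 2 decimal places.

5.39 m/s

In east/north components (m/s): child relative to barge = (0.000, -1.900); barge relative to water = (0.000, 6.870); water relative to ground = (-2.090, 0.000).
Sum = (-2.090, 4.970) m/s.
Speed = |(-2.090, 4.970)| = 5.392 m/s.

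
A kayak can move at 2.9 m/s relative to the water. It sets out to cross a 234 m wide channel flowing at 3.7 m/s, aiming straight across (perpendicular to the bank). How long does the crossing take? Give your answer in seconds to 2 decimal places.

The component of the kayak's velocity perpendicular to the bank is 2.9 m/s.
Only the cross-stream component determines the crossing time; the current contributes nothing perpendicular to the bank.
Time = 234 / 2.900 = 80.690 s.

80.69 s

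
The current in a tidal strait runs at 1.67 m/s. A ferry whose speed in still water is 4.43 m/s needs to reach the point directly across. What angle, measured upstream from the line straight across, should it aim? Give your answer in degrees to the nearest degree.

To cancel the current, the upstream component of the ferry's velocity must equal the flow: 4.43 sin θ = 1.67.
sin θ = 1.67 / 4.43 = 0.3770.
θ = arcsin(0.3770) = 22.146°.

22°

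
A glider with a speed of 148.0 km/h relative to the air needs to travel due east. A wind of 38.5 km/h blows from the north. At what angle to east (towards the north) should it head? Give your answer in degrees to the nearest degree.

15°

The wind pushes perpendicular to the desired track; the heading must have a component into the wind equal to 38.5 km/h: 148.0 sin θ = 38.5.
sin θ = 0.2601, so θ = 15.078°.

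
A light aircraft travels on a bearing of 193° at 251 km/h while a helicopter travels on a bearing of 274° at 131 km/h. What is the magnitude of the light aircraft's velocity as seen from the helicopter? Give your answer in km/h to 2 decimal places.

264.34 km/h

Taking east as x and north as y: light aircraft velocity = (-56.463, -244.567) km/h; helicopter velocity = (-130.681, 9.138) km/h.
Velocity of light aircraft relative to helicopter = (-56.463, -244.567) − (-130.681, 9.138) = (74.218, -253.705) km/h.
Magnitude = |(74.218, -253.705)| = 264.338 km/h.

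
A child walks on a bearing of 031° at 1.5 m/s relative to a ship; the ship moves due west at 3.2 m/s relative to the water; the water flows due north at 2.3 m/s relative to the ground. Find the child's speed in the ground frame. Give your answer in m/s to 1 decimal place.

4.3 m/s

In east/north components (m/s): child relative to ship = (0.773, 1.286); ship relative to water = (-3.200, 0.000); water relative to ground = (0.000, 2.300).
Sum = (-2.427, 3.586) m/s.
Speed = |(-2.427, 3.586)| = 4.330 m/s.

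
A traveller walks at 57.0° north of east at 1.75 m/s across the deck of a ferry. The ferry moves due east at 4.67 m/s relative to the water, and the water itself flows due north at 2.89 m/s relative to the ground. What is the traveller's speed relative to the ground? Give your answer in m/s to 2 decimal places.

In east/north components (m/s): traveller relative to ferry = (0.953, 1.468); ferry relative to water = (4.670, 0.000); water relative to ground = (0.000, 2.890).
Sum = (5.623, 4.358) m/s.
Speed = |(5.623, 4.358)| = 7.114 m/s.

7.11 m/s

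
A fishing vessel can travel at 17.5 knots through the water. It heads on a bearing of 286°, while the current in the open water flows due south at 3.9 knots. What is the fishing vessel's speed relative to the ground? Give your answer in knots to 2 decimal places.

Taking east as x and north as y: velocity relative to the water = (-16.822, 4.824) knots; the water relative to ground = (0.000, -3.900) knots.
Velocity relative to ground = (-16.822, 4.824) + (0.000, -3.900) = (-16.822, 0.924) knots.
Speed = |(-16.822, 0.924)| = 16.847 knots.

16.85 knots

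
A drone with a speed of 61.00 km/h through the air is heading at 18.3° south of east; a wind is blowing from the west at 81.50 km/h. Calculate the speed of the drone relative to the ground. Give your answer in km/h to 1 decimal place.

140.7 km/h

Taking east as x and north as y: velocity relative to the air = (57.915, -19.154) km/h; the air relative to ground = (81.500, 0.000) km/h.
Velocity relative to ground = (57.915, -19.154) + (81.500, 0.000) = (139.415, -19.154) km/h.
Speed = |(139.415, -19.154)| = 140.725 km/h.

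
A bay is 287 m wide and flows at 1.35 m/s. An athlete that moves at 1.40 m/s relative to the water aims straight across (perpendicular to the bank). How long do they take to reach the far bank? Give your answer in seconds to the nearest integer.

205 s

The component of the athlete's velocity perpendicular to the bank is 1.40 m/s.
The current is parallel to the bank, so it does not affect the crossing time.
Time = 287 / 1.400 = 205.000 s.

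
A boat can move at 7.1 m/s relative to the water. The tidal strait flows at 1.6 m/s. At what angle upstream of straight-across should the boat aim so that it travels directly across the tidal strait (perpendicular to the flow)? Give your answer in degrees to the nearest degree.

To cancel the current, the upstream component of the boat's velocity must equal the flow: 7.1 sin θ = 1.6.
sin θ = 1.6 / 7.1 = 0.2254.
θ = arcsin(0.2254) = 13.024°.

13°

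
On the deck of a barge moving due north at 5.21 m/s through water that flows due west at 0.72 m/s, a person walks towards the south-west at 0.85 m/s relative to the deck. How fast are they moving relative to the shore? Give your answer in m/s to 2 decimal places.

4.79 m/s

In east/north components (m/s): person relative to barge = (-0.601, -0.601); barge relative to water = (0.000, 5.210); water relative to ground = (-0.720, 0.000).
Sum = (-1.321, 4.609) m/s.
Speed = |(-1.321, 4.609)| = 4.795 m/s.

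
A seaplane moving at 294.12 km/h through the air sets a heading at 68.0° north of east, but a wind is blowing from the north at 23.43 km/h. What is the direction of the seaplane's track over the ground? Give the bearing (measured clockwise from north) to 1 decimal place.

Taking east as x and north as y: velocity relative to the air = (110.179, 272.703) km/h; the air relative to ground = (0.000, -23.430) km/h.
Velocity relative to ground = (110.179, 272.703) + (0.000, -23.430) = (110.179, 249.273) km/h.
Bearing = atan2(110.18, 249.27) = 23.85° clockwise from north.

023.8°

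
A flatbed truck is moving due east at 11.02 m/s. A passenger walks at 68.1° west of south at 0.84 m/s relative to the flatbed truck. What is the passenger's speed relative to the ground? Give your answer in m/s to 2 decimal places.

10.25 m/s

Taking east as x and north as y: flatbed truck velocity = (11.020, 0.000) m/s; passenger velocity relative to flatbed truck = (-0.779, -0.313) m/s.
Velocity relative to ground = (11.020, 0.000) + (-0.779, -0.313) = (10.241, -0.313) m/s.
Speed = |(10.241, -0.313)| = 10.245 m/s.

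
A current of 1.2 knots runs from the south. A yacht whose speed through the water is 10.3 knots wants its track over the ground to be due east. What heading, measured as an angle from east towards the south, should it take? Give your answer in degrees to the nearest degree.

The current pushes perpendicular to the desired track; the heading must have a component into the current equal to 1.2 knots: 10.3 sin θ = 1.2.
sin θ = 0.1165, so θ = 6.690°.

7°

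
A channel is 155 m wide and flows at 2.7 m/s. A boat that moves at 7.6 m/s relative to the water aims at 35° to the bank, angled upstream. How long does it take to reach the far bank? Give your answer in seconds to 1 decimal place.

The component of the boat's velocity perpendicular to the bank is 7.6 × sin 35° = 4.359 m/s.
The flow acts along the bank and has no component across it.
Time = 155 / 4.359 = 35.557 s.

35.6 s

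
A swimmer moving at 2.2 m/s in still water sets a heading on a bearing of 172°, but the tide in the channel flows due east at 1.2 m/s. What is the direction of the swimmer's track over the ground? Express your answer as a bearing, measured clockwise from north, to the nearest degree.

145°

Taking east as x and north as y: velocity relative to the water = (0.306, -2.179) m/s; the water relative to ground = (1.200, 0.000) m/s.
Velocity relative to ground = (0.306, -2.179) + (1.200, 0.000) = (1.506, -2.179) m/s.
Bearing = atan2(1.51, -2.18) = 145.34° clockwise from north.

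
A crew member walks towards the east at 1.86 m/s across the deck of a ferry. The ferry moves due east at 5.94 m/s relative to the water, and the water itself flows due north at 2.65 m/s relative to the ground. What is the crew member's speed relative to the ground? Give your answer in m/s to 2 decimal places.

In east/north components (m/s): crew member relative to ferry = (1.860, 0.000); ferry relative to water = (5.940, 0.000); water relative to ground = (0.000, 2.650).
Sum = (7.800, 2.650) m/s.
Speed = |(7.800, 2.650)| = 8.238 m/s.

8.24 m/s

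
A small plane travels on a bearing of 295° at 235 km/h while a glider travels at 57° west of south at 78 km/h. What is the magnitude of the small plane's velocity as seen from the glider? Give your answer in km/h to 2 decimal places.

204.65 km/h

Taking east as x and north as y: small plane velocity = (-212.982, 99.315) km/h; glider velocity = (-65.416, -42.482) km/h.
Velocity of small plane relative to glider = (-212.982, 99.315) − (-65.416, -42.482) = (-147.566, 141.797) km/h.
Magnitude = |(-147.566, 141.797)| = 204.651 km/h.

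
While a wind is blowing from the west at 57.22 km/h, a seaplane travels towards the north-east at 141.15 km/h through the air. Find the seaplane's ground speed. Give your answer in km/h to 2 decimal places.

Taking east as x and north as y: velocity relative to the air = (99.808, 99.808) km/h; the air relative to ground = (57.220, 0.000) km/h.
Velocity relative to ground = (99.808, 99.808) + (57.220, 0.000) = (157.028, 99.808) km/h.
Speed = |(157.028, 99.808)| = 186.063 km/h.

186.06 km/h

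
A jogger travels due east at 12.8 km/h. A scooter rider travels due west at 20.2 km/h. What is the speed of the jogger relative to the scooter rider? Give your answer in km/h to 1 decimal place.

33.0 km/h

Taking east as x and north as y: jogger velocity = (12.800, 0.000) km/h; scooter rider velocity = (-20.200, 0.000) km/h.
Velocity of jogger relative to scooter rider = (12.800, 0.000) − (-20.200, 0.000) = (33.000, 0.000) km/h.
Magnitude = |(33.000, 0.000)| = 33.000 km/h.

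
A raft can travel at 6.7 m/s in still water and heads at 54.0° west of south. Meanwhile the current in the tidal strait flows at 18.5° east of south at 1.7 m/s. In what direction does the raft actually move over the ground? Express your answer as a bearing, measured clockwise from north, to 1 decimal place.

Taking east as x and north as y: velocity relative to the water = (-5.420, -3.938) m/s; the water relative to ground = (0.539, -1.612) m/s.
Velocity relative to ground = (-5.420, -3.938) + (0.539, -1.612) = (-4.881, -5.550) m/s.
Bearing = atan2(-4.88, -5.55) = 221.33° clockwise from north.

221.3°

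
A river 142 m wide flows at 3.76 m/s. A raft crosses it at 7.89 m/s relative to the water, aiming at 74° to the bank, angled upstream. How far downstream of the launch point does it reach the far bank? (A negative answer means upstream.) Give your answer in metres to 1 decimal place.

29.7 m

Perpendicular speed = 7.584 m/s; crossing time = 142 / 7.584 = 18.723 s.
Net downstream speed = 1.585 m/s.
Drift = 1.585 × 18.723 = 29.680 m (downstream).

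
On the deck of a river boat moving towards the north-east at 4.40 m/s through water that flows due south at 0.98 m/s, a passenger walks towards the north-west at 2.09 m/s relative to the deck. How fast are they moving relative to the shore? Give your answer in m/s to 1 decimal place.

4.0 m/s

In east/north components (m/s): passenger relative to river boat = (-1.478, 1.478); river boat relative to water = (3.111, 3.111); water relative to ground = (0.000, -0.980).
Sum = (1.633, 3.609) m/s.
Speed = |(1.633, 3.609)| = 3.962 m/s.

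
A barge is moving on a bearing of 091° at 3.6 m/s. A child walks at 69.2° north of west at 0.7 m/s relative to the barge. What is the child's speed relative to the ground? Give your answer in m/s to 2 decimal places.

3.40 m/s

Taking east as x and north as y: barge velocity = (3.599, -0.063) m/s; child velocity relative to barge = (-0.249, 0.654) m/s.
Velocity relative to ground = (3.599, -0.063) + (-0.249, 0.654) = (3.351, 0.592) m/s.
Speed = |(3.351, 0.592)| = 3.403 m/s.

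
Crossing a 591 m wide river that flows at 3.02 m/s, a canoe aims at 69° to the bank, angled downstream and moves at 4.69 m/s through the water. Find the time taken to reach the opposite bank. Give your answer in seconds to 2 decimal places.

134.98 s

The component of the canoe's velocity perpendicular to the bank is 4.69 × sin 69° = 4.378 m/s.
The flow acts along the bank and has no component across it.
Time = 591 / 4.378 = 134.978 s.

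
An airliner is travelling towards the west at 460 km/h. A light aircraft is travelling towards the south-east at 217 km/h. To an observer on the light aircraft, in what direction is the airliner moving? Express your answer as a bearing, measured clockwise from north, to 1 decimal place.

284.0°

Taking east as x and north as y: airliner velocity = (-460.000, 0.000) km/h; light aircraft velocity = (153.442, -153.442) km/h.
Velocity of airliner relative to light aircraft = (-460.000, 0.000) − (153.442, -153.442) = (-613.442, 153.442) km/h.
Bearing = atan2(-613.44, 153.44) = 284.04° clockwise from north.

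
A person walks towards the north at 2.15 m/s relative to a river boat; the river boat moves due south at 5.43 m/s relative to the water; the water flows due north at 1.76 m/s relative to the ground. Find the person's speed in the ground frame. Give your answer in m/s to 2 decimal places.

1.52 m/s

In east/north components (m/s): person relative to river boat = (0.000, 2.150); river boat relative to water = (0.000, -5.430); water relative to ground = (0.000, 1.760).
Sum = (0.000, -1.520) m/s.
Speed = |(0.000, -1.520)| = 1.520 m/s.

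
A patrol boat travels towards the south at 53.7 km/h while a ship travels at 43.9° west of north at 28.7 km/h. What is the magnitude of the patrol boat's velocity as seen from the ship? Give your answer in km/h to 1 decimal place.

77.0 km/h

Taking east as x and north as y: patrol boat velocity = (0.000, -53.700) km/h; ship velocity = (-19.901, 20.680) km/h.
Velocity of patrol boat relative to ship = (0.000, -53.700) − (-19.901, 20.680) = (19.901, -74.380) km/h.
Magnitude = |(19.901, -74.380)| = 76.996 km/h.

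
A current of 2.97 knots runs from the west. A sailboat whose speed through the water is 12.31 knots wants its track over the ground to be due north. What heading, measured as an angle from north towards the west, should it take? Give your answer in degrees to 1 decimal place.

14.0°

The current pushes perpendicular to the desired track; the heading must have a component into the current equal to 2.97 knots: 12.31 sin θ = 2.97.
sin θ = 0.2413, so θ = 13.961°.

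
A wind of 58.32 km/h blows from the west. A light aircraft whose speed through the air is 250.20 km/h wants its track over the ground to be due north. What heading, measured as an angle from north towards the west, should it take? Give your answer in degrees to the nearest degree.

13°

The wind pushes perpendicular to the desired track; the heading must have a component into the wind equal to 58.32 km/h: 250.20 sin θ = 58.32.
sin θ = 0.2331, so θ = 13.479°.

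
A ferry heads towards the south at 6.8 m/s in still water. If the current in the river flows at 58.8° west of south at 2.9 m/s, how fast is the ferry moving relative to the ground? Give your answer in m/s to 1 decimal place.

8.7 m/s

Taking east as x and north as y: velocity relative to the water = (0.000, -6.800) m/s; the water relative to ground = (-2.481, -1.502) m/s.
Velocity relative to ground = (0.000, -6.800) + (-2.481, -1.502) = (-2.481, -8.302) m/s.
Speed = |(-2.481, -8.302)| = 8.665 m/s.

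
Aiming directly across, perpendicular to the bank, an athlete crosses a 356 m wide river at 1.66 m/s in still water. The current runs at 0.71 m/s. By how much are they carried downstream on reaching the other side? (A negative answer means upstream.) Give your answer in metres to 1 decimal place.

152.3 m

Perpendicular speed = 1.660 m/s; crossing time = 356 / 1.660 = 214.458 s.
Net downstream speed = 0.710 m/s.
Drift = 0.710 × 214.458 = 152.265 m (downstream).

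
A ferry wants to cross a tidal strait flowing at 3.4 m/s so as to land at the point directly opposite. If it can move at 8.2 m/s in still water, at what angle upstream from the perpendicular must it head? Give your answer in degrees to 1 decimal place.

To cancel the current, the upstream component of the ferry's velocity must equal the flow: 8.2 sin θ = 3.4.
sin θ = 3.4 / 8.2 = 0.4146.
θ = arcsin(0.4146) = 24.496°.

24.5°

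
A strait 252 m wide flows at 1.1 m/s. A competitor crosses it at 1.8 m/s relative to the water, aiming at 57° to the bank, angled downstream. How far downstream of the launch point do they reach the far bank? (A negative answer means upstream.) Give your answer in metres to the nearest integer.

347 m

Perpendicular speed = 1.510 m/s; crossing time = 252 / 1.510 = 166.931 s.
Net downstream speed = 2.080 m/s.
Drift = 2.080 × 166.931 = 347.275 m (downstream).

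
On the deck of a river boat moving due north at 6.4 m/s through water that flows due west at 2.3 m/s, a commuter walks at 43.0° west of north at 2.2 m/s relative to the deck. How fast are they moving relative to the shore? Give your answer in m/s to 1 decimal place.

8.9 m/s

In east/north components (m/s): commuter relative to river boat = (-1.500, 1.609); river boat relative to water = (0.000, 6.400); water relative to ground = (-2.300, 0.000).
Sum = (-3.800, 8.009) m/s.
Speed = |(-3.800, 8.009)| = 8.865 m/s.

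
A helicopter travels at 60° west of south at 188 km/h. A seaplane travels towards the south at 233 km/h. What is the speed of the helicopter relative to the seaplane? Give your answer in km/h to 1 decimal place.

Taking east as x and north as y: helicopter velocity = (-162.813, -94.000) km/h; seaplane velocity = (0.000, -233.000) km/h.
Velocity of helicopter relative to seaplane = (-162.813, -94.000) − (0.000, -233.000) = (-162.813, 139.000) km/h.
Magnitude = |(-162.813, 139.000)| = 214.077 km/h.

214.1 km/h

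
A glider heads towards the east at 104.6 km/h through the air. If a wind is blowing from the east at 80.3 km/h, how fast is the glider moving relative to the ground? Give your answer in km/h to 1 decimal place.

24.3 km/h

Taking east as x and north as y: velocity relative to the air = (104.600, 0.000) km/h; the air relative to ground = (-80.300, 0.000) km/h.
Velocity relative to ground = (104.600, 0.000) + (-80.300, 0.000) = (24.300, 0.000) km/h.
Speed = |(24.300, 0.000)| = 24.300 km/h.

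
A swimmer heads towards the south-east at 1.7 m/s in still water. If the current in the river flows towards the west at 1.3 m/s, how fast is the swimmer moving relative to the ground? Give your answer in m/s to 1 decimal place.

Taking east as x and north as y: velocity relative to the water = (1.202, -1.202) m/s; the water relative to ground = (-1.300, 0.000) m/s.
Velocity relative to ground = (1.202, -1.202) + (-1.300, 0.000) = (-0.098, -1.202) m/s.
Speed = |(-0.098, -1.202)| = 1.206 m/s.

1.2 m/s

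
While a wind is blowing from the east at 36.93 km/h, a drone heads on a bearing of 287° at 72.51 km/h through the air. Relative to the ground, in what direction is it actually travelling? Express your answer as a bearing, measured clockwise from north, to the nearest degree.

281°

Taking east as x and north as y: velocity relative to the air = (-69.342, 21.200) km/h; the air relative to ground = (-36.930, 0.000) km/h.
Velocity relative to ground = (-69.342, 21.200) + (-36.930, 0.000) = (-106.272, 21.200) km/h.
Bearing = atan2(-106.27, 21.20) = 281.28° clockwise from north.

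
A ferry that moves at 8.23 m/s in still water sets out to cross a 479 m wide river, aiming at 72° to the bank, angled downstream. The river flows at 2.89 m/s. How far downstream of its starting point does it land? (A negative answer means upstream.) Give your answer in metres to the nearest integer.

Perpendicular speed = 7.827 m/s; crossing time = 479 / 7.827 = 61.197 s.
Net downstream speed = 5.433 m/s.
Drift = 5.433 × 61.197 = 332.496 m (downstream).

332 m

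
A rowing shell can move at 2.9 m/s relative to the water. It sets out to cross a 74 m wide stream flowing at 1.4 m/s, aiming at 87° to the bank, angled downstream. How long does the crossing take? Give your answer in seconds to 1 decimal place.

25.6 s

The component of the rowing shell's velocity perpendicular to the bank is 2.9 × sin 87° = 2.896 m/s.
The current is parallel to the bank, so it does not affect the crossing time.
Time = 74 / 2.896 = 25.552 s.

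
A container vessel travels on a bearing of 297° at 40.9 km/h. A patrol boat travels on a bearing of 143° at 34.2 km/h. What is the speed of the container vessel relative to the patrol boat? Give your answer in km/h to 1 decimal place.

Taking east as x and north as y: container vessel velocity = (-36.442, 18.568) km/h; patrol boat velocity = (20.582, -27.313) km/h.
Velocity of container vessel relative to patrol boat = (-36.442, 18.568) − (20.582, -27.313) = (-57.024, 45.882) km/h.
Magnitude = |(-57.024, 45.882)| = 73.191 km/h.

73.2 km/h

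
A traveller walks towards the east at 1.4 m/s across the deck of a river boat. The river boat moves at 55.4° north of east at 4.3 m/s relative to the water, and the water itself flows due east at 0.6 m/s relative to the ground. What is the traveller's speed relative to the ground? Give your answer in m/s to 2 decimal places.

5.68 m/s

In east/north components (m/s): traveller relative to river boat = (1.400, 0.000); river boat relative to water = (2.442, 3.539); water relative to ground = (0.600, 0.000).
Sum = (4.442, 3.539) m/s.
Speed = |(4.442, 3.539)| = 5.680 m/s.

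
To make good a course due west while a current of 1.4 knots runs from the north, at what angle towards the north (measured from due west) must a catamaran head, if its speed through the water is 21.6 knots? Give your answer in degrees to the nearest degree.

The current pushes perpendicular to the desired track; the heading must have a component into the current equal to 1.4 knots: 21.6 sin θ = 1.4.
sin θ = 0.0648, so θ = 3.716°.

4°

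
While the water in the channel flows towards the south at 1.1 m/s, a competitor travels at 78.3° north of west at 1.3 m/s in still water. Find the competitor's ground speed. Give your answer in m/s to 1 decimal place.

0.3 m/s

Taking east as x and north as y: velocity relative to the water = (-0.264, 1.273) m/s; the water relative to ground = (0.000, -1.100) m/s.
Velocity relative to ground = (-0.264, 1.273) + (0.000, -1.100) = (-0.264, 0.173) m/s.
Speed = |(-0.264, 0.173)| = 0.315 m/s.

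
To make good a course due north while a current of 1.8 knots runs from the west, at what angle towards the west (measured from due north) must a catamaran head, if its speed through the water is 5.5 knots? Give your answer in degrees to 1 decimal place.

19.1°

The current pushes perpendicular to the desired track; the heading must have a component into the current equal to 1.8 knots: 5.5 sin θ = 1.8.
sin θ = 0.3273, so θ = 19.103°.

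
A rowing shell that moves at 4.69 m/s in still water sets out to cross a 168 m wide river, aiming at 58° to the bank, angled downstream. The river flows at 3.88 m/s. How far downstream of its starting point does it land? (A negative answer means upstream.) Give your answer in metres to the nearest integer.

269 m

Perpendicular speed = 3.977 m/s; crossing time = 168 / 3.977 = 42.239 s.
Net downstream speed = 6.365 m/s.
Drift = 6.365 × 42.239 = 268.866 m (downstream).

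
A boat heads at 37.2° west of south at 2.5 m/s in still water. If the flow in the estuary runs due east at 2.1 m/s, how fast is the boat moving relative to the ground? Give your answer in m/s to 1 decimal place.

2.1 m/s

Taking east as x and north as y: velocity relative to the water = (-1.511, -1.991) m/s; the water relative to ground = (2.100, 0.000) m/s.
Velocity relative to ground = (-1.511, -1.991) + (2.100, 0.000) = (0.589, -1.991) m/s.
Speed = |(0.589, -1.991)| = 2.076 m/s.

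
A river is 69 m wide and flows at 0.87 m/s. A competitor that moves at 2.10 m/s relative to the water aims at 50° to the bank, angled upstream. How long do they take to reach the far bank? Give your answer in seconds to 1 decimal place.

42.9 s

The component of the competitor's velocity perpendicular to the bank is 2.10 × sin 50° = 1.609 m/s.
The flow acts along the bank and has no component across it.
Time = 69 / 1.609 = 42.892 s.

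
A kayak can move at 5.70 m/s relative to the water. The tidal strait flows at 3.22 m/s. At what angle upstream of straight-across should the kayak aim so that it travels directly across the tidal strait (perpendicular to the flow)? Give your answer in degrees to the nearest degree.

To cancel the current, the upstream component of the kayak's velocity must equal the flow: 5.70 sin θ = 3.22.
sin θ = 3.22 / 5.70 = 0.5649.
θ = arcsin(0.5649) = 34.396°.

34°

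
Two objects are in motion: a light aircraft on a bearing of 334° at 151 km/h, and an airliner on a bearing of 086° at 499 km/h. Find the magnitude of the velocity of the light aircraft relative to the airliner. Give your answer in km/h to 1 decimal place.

572.9 km/h

Taking east as x and north as y: light aircraft velocity = (-66.194, 135.718) km/h; airliner velocity = (497.784, 34.808) km/h.
Velocity of light aircraft relative to airliner = (-66.194, 135.718) − (497.784, 34.808) = (-563.979, 100.909) km/h.
Magnitude = |(-563.979, 100.909)| = 572.935 km/h.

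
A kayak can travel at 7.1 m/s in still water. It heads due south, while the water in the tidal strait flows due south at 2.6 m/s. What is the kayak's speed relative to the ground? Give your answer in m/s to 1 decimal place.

Taking east as x and north as y: velocity relative to the water = (0.000, -7.100) m/s; the water relative to ground = (0.000, -2.600) m/s.
Velocity relative to ground = (0.000, -7.100) + (0.000, -2.600) = (0.000, -9.700) m/s.
Speed = |(0.000, -9.700)| = 9.700 m/s.

9.7 m/s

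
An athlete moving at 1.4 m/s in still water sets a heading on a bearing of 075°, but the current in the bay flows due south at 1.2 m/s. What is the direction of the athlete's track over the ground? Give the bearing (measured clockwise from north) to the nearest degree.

Taking east as x and north as y: velocity relative to the water = (1.352, 0.362) m/s; the water relative to ground = (0.000, -1.200) m/s.
Velocity relative to ground = (1.352, 0.362) + (0.000, -1.200) = (1.352, -0.838) m/s.
Bearing = atan2(1.35, -0.84) = 121.78° clockwise from north.

122°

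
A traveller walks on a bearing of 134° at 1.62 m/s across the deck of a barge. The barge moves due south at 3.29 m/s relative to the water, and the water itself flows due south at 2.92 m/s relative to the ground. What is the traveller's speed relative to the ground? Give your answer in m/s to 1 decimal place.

In east/north components (m/s): traveller relative to barge = (1.165, -1.125); barge relative to water = (0.000, -3.290); water relative to ground = (0.000, -2.920).
Sum = (1.165, -7.335) m/s.
Speed = |(1.165, -7.335)| = 7.427 m/s.

7.4 m/s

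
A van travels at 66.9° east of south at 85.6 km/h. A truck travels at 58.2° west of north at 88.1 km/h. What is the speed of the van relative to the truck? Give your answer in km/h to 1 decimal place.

173.2 km/h

Taking east as x and north as y: van velocity = (78.737, -33.584) km/h; truck velocity = (-74.876, 46.425) km/h.
Velocity of van relative to truck = (78.737, -33.584) − (-74.876, 46.425) = (153.612, -80.009) km/h.
Magnitude = |(153.612, -80.009)| = 173.200 km/h.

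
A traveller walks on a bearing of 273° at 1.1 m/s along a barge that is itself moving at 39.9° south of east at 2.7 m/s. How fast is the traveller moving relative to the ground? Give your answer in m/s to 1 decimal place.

Taking east as x and north as y: barge velocity = (2.071, -1.732) m/s; traveller velocity relative to barge = (-1.098, 0.058) m/s.
Velocity relative to ground = (2.071, -1.732) + (-1.098, 0.058) = (0.973, -1.674) m/s.
Speed = |(0.973, -1.674)| = 1.936 m/s.

1.9 m/s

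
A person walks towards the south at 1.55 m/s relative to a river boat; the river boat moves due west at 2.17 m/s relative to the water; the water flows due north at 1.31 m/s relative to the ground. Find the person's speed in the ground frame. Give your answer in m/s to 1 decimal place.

In east/north components (m/s): person relative to river boat = (0.000, -1.550); river boat relative to water = (-2.170, 0.000); water relative to ground = (0.000, 1.310).
Sum = (-2.170, -0.240) m/s.
Speed = |(-2.170, -0.240)| = 2.183 m/s.

2.2 m/s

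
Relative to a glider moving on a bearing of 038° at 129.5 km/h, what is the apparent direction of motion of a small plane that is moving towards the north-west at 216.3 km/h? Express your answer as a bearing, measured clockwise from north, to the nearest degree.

Taking east as x and north as y: small plane velocity = (-152.947, 152.947) km/h; glider velocity = (79.728, 102.047) km/h.
Velocity of small plane relative to glider = (-152.947, 152.947) − (79.728, 102.047) = (-232.675, 50.900) km/h.
Bearing = atan2(-232.68, 50.90) = 282.34° clockwise from north.

282°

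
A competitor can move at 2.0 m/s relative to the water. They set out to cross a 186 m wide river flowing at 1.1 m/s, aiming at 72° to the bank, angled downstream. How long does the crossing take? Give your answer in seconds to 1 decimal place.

The component of the competitor's velocity perpendicular to the bank is 2.0 × sin 72° = 1.902 m/s.
The current is parallel to the bank, so it does not affect the crossing time.
Time = 186 / 1.902 = 97.786 s.

97.8 s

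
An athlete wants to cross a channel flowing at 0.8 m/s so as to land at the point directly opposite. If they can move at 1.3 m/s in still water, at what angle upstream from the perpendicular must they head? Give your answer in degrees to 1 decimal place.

To cancel the current, the upstream component of the athlete's velocity must equal the flow: 1.3 sin θ = 0.8.
sin θ = 0.8 / 1.3 = 0.6154.
θ = arcsin(0.6154) = 37.980°.

38.0°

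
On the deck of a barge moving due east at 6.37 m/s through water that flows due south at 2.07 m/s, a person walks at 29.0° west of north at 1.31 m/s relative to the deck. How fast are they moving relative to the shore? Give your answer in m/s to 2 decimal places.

In east/north components (m/s): person relative to barge = (-0.635, 1.146); barge relative to water = (6.370, 0.000); water relative to ground = (0.000, -2.070).
Sum = (5.735, -0.924) m/s.
Speed = |(5.735, -0.924)| = 5.809 m/s.

5.81 m/s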